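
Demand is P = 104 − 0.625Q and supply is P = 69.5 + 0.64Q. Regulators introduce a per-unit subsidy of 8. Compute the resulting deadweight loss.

25.30

Competitive equilibrium: 104 − 0.625Q = 69.5 + 0.64Q → Q* = 27.2727, P* = 86.9545.
The subsidy lowers effective supply by 8: P = 61.5 + 0.64Q.
New quantity: 104 − 0.625Q = 61.5 + 0.64Q → Q' = 33.5968.
Overproduction ΔQ = 33.5968 − 27.2727 = 6.3241; wedge = subsidy = 8.
Welfare loss = ½ × 6.3241 × 8 = 25.30.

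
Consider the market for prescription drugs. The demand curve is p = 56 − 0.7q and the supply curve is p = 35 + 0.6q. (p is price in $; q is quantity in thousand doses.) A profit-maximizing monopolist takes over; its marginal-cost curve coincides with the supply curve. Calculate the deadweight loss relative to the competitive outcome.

Competitive equilibrium: 56 − 0.7q = 35 + 0.6q → q* = 16.1538, p* = 44.6923.
Marginal revenue: MR = 56 − 1.4q. Set MR = MC: 56 − 1.4q = 35 + 0.6q → q_m = 10.5.
Price p_m = 56 − 0.7·10.5 = 48.65; MC(q_m) = 35 + 0.6·10.5 = 41.3.
Competitive q* = 16.1538, so Δq = 5.6538; wedge = 48.65 − 41.3 = 7.35.
The triangle = ½ × 5.6538 × 7.35 = $20.78 thousand.

$20.78 thousand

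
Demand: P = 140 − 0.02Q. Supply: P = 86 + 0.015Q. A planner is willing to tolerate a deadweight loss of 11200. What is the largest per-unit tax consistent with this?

Competitive equilibrium: 140 − 0.02Q = 86 + 0.015Q → Q* = 1542.8571, P* = 109.1429.
A tax t gives ΔQ = t/0.035 and wedge t, so DWL = t²/0.07.
t²/0.07 = 11200 → t² = 784 → t = 28.

28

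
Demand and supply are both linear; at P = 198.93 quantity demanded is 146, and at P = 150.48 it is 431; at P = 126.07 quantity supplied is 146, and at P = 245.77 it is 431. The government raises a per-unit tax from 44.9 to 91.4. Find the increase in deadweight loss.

5371.14

Demand slope = (150.48 − 198.93)/(431 − 146) = −0.17, so P = 223.75 − 0.17Q.
Supply slope = (245.77 − 126.07)/(431 − 146) = 0.42, so P = 64.75 + 0.42Q.
Competitive equilibrium: 223.75 − 0.17Q = 64.75 + 0.42Q → Q* = 269.4915, P* = 177.9364.
For a per-unit tax t: ΔQ = t/0.59, so DWL = ½·t·(t/0.59) = t²/1.18.
At t = 44.9: DWL = 1708.483. At t = 91.4: DWL = 7079.627.
Increase = 7079.627 − 1708.483 = 5371.14.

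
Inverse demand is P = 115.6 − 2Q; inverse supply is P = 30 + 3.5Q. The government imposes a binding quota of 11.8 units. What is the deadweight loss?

Competitive equilibrium: 115.6 − 2Q = 30 + 3.5Q → Q* = 15.5636, P* = 84.4727.
At Q = 11.8: demand price = 115.6 − 2·11.8 = 92; supply price = 30 + 3.5·11.8 = 71.3.
ΔQ = 15.5636 − 11.8 = 3.7636; wedge = 92 − 71.3 = 20.7.
Deadweight loss = ½ × 3.7636 × 20.7 = 38.95.

38.95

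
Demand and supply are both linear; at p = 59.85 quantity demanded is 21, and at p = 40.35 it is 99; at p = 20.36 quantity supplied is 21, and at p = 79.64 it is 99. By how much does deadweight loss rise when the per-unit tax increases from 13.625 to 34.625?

501.61

Demand slope = (40.35 − 59.85)/(99 − 21) = −0.25, so p = 65.1 − 0.25q.
Supply slope = (79.64 − 20.36)/(99 − 21) = 0.76, so p = 4.4 + 0.76q.
Competitive equilibrium: 65.1 − 0.25q = 4.4 + 0.76q → q* = 60.099, p* = 50.0752.
For a per-unit tax t: Δq = t/1.01, so DWL = ½·t·(t/1.01) = t²/2.02.
At t = 13.625: DWL = 91.901. At t = 34.625: DWL = 593.51.
Increase = 593.51 − 91.901 = 501.61.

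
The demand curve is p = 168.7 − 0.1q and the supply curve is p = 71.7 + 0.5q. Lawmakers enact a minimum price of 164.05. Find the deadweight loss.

3979.01

Competitive equilibrium: 168.7 − 0.1q = 71.7 + 0.5q → q* = 161.6667, p* = 152.5333.
At the floor p = 164.05, quantity demanded = (168.7 − 164.05)/0.1 = 46.5.
Sellers' marginal cost at q' = 46.5: 71.7 + 0.5·46.5 = 94.95.
Δq = 161.6667 − 46.5 = 115.1667; wedge = 164.05 − 94.95 = 69.1.
DWL = ½ × 115.1667 × 69.1 = 3979.01.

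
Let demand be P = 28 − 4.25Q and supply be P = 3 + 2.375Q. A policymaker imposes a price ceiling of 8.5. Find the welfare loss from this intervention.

7.04

Competitive equilibrium: 28 − 4.25Q = 3 + 2.375Q → Q* = 3.7736, P* = 11.9623.
At the ceiling P = 8.5, quantity supplied = (8.5 − 3)/2.375 = 2.3158.
Willingness to pay at Q' = 2.3158: 28 − 4.25·2.3158 = 18.1579.
ΔQ = 3.7736 − 2.3158 = 1.4578; wedge = 18.1579 − 8.5 = 9.6579.
DWL = ½ × 1.4578 × 9.6579 = 7.04.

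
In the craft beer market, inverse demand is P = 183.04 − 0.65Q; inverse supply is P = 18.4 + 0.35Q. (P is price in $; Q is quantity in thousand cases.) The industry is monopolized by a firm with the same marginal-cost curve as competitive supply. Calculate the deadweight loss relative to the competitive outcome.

Competitive equilibrium: 183.04 − 0.65Q = 18.4 + 0.35Q → Q* = 164.64, P* = 76.024.
Marginal revenue: MR = 183.04 − 1.3Q. Set MR = MC: 183.04 − 1.3Q = 18.4 + 0.35Q → Q_m = 99.7818.
Price P_m = 183.04 − 0.65·99.7818 = 118.1818; MC(Q_m) = 18.4 + 0.35·99.7818 = 53.3236.
Competitive Q* = 164.64, so ΔQ = 64.8582; wedge = 118.1818 − 53.3236 = 64.8582.
Welfare loss = ½ × 64.8582 × 64.8582 = $2103.29 thousand.

$2103.29 thousand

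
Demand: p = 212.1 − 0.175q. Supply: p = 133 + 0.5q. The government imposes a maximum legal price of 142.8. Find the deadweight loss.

Competitive equilibrium: 212.1 − 0.175q = 133 + 0.5q → q* = 117.1852, p* = 191.5926.
At the ceiling p = 142.8, quantity supplied = (142.8 − 133)/0.5 = 19.6.
Willingness to pay at q' = 19.6: 212.1 − 0.175·19.6 = 208.67.
Δq = 117.1852 − 19.6 = 97.5852; wedge = 208.67 − 142.8 = 65.87.
Welfare loss = ½ × 97.5852 × 65.87 = 3213.97.

3213.97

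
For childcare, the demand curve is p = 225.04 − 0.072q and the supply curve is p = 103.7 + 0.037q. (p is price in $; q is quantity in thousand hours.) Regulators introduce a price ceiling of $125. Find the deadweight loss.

$15747.46 thousand

Competitive equilibrium: 225.04 − 0.072q = 103.7 + 0.037q → q* = 1113.21101, p* = 144.88881.
At the ceiling p = 125, quantity supplied = (125 − 103.7)/0.037 = 575.67568.
Willingness to pay at q' = 575.67568: 225.04 − 0.072·575.67568 = 183.59135.
Δq = 1113.21101 − 575.67568 = 537.53533; wedge = 183.59135 − 125 = 58.59135.
The triangle = ½ × 537.53533 × 58.59135 = $15747.46 thousand.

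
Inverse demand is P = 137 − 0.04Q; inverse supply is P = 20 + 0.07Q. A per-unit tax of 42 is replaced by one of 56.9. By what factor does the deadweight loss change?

1.835

Competitive equilibrium: 137 − 0.04Q = 20 + 0.07Q → Q* = 1063.6364, P* = 94.4545.
For a per-unit tax t: ΔQ = t/0.11, so DWL = ½·t·(t/0.11) = t²/0.22.
At t = 42: DWL = 8018.182. At t = 56.9: DWL = 14716.409.
Ratio = (56.9/42)² = 1.835.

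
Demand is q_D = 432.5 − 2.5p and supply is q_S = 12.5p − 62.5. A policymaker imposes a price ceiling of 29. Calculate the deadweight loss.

In inverse form: demand p = 173 − 0.4q, supply p = 5 + 0.08q.
Competitive equilibrium: 173 − 0.4q = 5 + 0.08q → q* = 350, p* = 33.
At the ceiling p = 29, quantity supplied = (29 − 5)/0.08 = 300.
Willingness to pay at q' = 300: 173 − 0.4·300 = 53.
Δq = 350 − 300 = 50; wedge = 53 − 29 = 24.
The triangle = ½ × 50 × 24 = 600.

600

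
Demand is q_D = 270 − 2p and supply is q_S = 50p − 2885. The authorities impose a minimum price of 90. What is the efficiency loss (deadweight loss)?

894.47

In inverse form: demand p = 135 − 0.5q, supply p = 57.7 + 0.02q.
Competitive equilibrium: 135 − 0.5q = 57.7 + 0.02q → q* = 148.6538, p* = 60.6731.
At the floor p = 90, quantity demanded = (135 − 90)/0.5 = 90.
Sellers' marginal cost at q' = 90: 57.7 + 0.02·90 = 59.5.
Δq = 148.6538 − 90 = 58.6538; wedge = 90 − 59.5 = 30.5.
DWL = ½ × 58.6538 × 30.5 = 894.47.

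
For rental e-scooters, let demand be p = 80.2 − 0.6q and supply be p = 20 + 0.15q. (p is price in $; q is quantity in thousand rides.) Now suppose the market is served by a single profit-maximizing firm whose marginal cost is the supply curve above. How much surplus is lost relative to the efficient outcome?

Competitive equilibrium: 80.2 − 0.6q = 20 + 0.15q → q* = 80.2667, p* = 32.04.
Marginal revenue: MR = 80.2 − 1.2q. Set MR = MC: 80.2 − 1.2q = 20 + 0.15q → q_m = 44.5926.
Price p_m = 80.2 − 0.6·44.5926 = 53.4444; MC(q_m) = 20 + 0.15·44.5926 = 26.6889.
Competitive q* = 80.2667, so Δq = 35.6741; wedge = 53.4444 − 26.6889 = 26.7555.
The triangle = ½ × 35.6741 × 26.7555 = $477.24 thousand.

$477.24 thousand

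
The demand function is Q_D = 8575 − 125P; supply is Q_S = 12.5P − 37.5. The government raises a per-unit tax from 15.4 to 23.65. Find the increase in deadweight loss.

1830.47

In inverse form: demand P = 68.6 − 0.008Q, supply P = 3 + 0.08Q.
Competitive equilibrium: 68.6 − 0.008Q = 3 + 0.08Q → Q* = 745.4545, P* = 62.6364.
For a per-unit tax t: ΔQ = t/0.088, so DWL = ½·t·(t/0.088) = t²/0.176.
At t = 15.4: DWL = 1347.5. At t = 23.65: DWL = 3177.969.
Increase = 3177.969 − 1347.5 = 1830.47.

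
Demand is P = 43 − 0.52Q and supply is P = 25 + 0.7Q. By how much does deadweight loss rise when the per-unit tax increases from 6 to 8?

11.48

Competitive equilibrium: 43 − 0.52Q = 25 + 0.7Q → Q* = 14.7541, P* = 35.3279.
For a per-unit tax t: ΔQ = t/1.22, so DWL = ½·t·(t/1.22) = t²/2.44.
At t = 6: DWL = 14.754. At t = 8: DWL = 26.23.
Increase = 26.23 − 14.754 = 11.48.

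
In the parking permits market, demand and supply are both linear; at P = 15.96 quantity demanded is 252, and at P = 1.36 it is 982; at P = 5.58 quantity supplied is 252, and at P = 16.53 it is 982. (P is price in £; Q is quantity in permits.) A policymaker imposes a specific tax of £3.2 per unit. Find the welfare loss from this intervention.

Demand slope = (1.36 − 15.96)/(982 − 252) = −0.02, so P = 21 − 0.02Q.
Supply slope = (16.53 − 5.58)/(982 − 252) = 0.015, so P = 1.8 + 0.015Q.
Competitive equilibrium: 21 − 0.02Q = 1.8 + 0.015Q → Q* = 548.5714, P* = 10.0286.
With the tax, the buyer price exceeds the seller price by 3.2: (21 − 0.02Q) − (1.8 + 0.015Q) = 3.2 → Q' = 457.1429.
ΔQ = 548.5714 − 457.1429 = 91.4285; the wedge equals the tax, 3.2.
The triangle = ½ × 91.4285 × 3.2 = £146.29.

£146.29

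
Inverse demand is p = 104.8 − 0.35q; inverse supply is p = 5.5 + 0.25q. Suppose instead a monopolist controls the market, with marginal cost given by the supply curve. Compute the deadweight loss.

Competitive equilibrium: 104.8 − 0.35q = 5.5 + 0.25q → q* = 165.5, p* = 46.875.
Marginal revenue: MR = 104.8 − 0.7q. Set MR = MC: 104.8 − 0.7q = 5.5 + 0.25q → q_m = 104.5263.
Price p_m = 104.8 − 0.35·104.5263 = 68.2158; MC(q_m) = 5.5 + 0.25·104.5263 = 31.6316.
Competitive q* = 165.5, so Δq = 60.9737; wedge = 68.2158 − 31.6316 = 36.5842.
Deadweight loss = ½ × 60.9737 × 36.5842 = 1115.34.

1115.34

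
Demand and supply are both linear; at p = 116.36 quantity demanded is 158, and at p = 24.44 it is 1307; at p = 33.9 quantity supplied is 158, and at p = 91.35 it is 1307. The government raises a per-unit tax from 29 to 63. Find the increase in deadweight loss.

Demand slope = (24.44 − 116.36)/(1307 − 158) = −0.08, so p = 129 − 0.08q.
Supply slope = (91.35 − 33.9)/(1307 − 158) = 0.05, so p = 26 + 0.05q.
Competitive equilibrium: 129 − 0.08q = 26 + 0.05q → q* = 792.3077, p* = 65.6154.
For a per-unit tax t: Δq = t/0.13, so DWL = ½·t·(t/0.13) = t²/0.26.
At t = 29: DWL = 3234.615. At t = 63: DWL = 15265.385.
Increase = 15265.385 − 3234.615 = 12030.77.

12030.77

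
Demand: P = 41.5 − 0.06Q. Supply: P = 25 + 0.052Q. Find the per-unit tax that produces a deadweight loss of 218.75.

Competitive equilibrium: 41.5 − 0.06Q = 25 + 0.052Q → Q* = 147.3214, P* = 32.6607.
A tax t gives ΔQ = t/0.112 and wedge t, so DWL = t²/0.224.
t²/0.224 = 218.75 → t² = 49 → t = 7.

7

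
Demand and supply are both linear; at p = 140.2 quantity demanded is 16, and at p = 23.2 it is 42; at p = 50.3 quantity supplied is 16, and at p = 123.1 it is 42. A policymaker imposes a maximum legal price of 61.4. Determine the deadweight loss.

254.53

Demand slope = (23.2 − 140.2)/(42 − 16) = −4.5, so p = 212.2 − 4.5q.
Supply slope = (123.1 − 50.3)/(42 − 16) = 2.8, so p = 5.5 + 2.8q.
Competitive equilibrium: 212.2 − 4.5q = 5.5 + 2.8q → q* = 28.31507, p* = 84.78219.
At the ceiling p = 61.4, quantity supplied = (61.4 − 5.5)/2.8 = 19.96429.
Willingness to pay at q' = 19.96429: 212.2 − 4.5·19.96429 = 122.3607.
Δq = 28.31507 − 19.96429 = 8.35078; wedge = 122.3607 − 61.4 = 60.9607.
The triangle = ½ × 8.35078 × 60.9607 = 254.53.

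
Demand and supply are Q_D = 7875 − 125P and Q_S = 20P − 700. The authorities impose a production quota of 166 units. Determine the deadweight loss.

In inverse form: demand P = 63 − 0.008Q, supply P = 35 + 0.05Q.
Competitive equilibrium: 63 − 0.008Q = 35 + 0.05Q → Q* = 482.7586, P* = 59.1379.
At Q = 166: demand price = 63 − 0.008·166 = 61.672; supply price = 35 + 0.05·166 = 43.3.
ΔQ = 482.7586 − 166 = 316.7586; wedge = 61.672 − 43.3 = 18.372.
The triangle = ½ × 316.7586 × 18.372 = 2909.74.

2909.74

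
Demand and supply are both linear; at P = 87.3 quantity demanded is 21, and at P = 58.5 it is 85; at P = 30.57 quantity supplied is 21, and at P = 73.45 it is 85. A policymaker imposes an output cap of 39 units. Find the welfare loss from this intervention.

Demand slope = (58.5 − 87.3)/(85 − 21) = −0.45, so P = 96.75 − 0.45Q.
Supply slope = (73.45 − 30.57)/(85 − 21) = 0.67, so P = 16.5 + 0.67Q.
Competitive equilibrium: 96.75 − 0.45Q = 16.5 + 0.67Q → Q* = 71.6518, P* = 64.5067.
At Q = 39: demand price = 96.75 − 0.45·39 = 79.2; supply price = 16.5 + 0.67·39 = 42.63.
ΔQ = 71.6518 − 39 = 32.6518; wedge = 79.2 − 42.63 = 36.57.
The triangle = ½ × 32.6518 × 36.57 = 597.04.

597.04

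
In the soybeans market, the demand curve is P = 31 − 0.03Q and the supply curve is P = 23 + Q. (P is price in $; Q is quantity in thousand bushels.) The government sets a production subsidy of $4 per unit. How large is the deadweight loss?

Competitive equilibrium: 31 − 0.03Q = 23 + Q → Q* = 7.767, P* = 30.767.
The subsidy lowers effective supply by 4: P = 19 + Q.
New quantity: 31 − 0.03Q = 19 + Q → Q' = 11.6505.
Overproduction ΔQ = 11.6505 − 7.767 = 3.8835; wedge = subsidy = 4.
The triangle = ½ × 3.8835 × 4 = $7.77 thousand.

$7.77 thousand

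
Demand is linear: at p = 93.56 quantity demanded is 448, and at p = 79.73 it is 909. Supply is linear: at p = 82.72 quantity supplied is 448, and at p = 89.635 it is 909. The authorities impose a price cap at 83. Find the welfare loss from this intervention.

Demand slope = (79.73 − 93.56)/(909 − 448) = −0.03, so p = 107 − 0.03q.
Supply slope = (89.635 − 82.72)/(909 − 448) = 0.015, so p = 76 + 0.015q.
Competitive equilibrium: 107 − 0.03q = 76 + 0.015q → q* = 688.8889, p* = 86.3333.
At the ceiling p = 83, quantity supplied = (83 − 76)/0.015 = 466.6667.
Willingness to pay at q' = 466.6667: 107 − 0.03·466.6667 = 93.
Δq = 688.8889 − 466.6667 = 222.2222; wedge = 93 − 83 = 10.
The triangle = ½ × 222.2222 × 10 = 1111.11.

1111.11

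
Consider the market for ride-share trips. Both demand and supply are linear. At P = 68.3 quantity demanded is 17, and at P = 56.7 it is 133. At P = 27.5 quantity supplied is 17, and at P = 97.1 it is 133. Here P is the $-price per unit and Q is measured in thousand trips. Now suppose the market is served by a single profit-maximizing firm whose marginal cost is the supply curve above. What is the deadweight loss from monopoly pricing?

Demand slope = (56.7 − 68.3)/(133 − 17) = −0.1, so P = 70 − 0.1Q.
Supply slope = (97.1 − 27.5)/(133 − 17) = 0.6, so P = 17.3 + 0.6Q.
Competitive equilibrium: 70 − 0.1Q = 17.3 + 0.6Q → Q* = 75.2857, P* = 62.4714.
Marginal revenue: MR = 70 − 0.2Q. Set MR = MC: 70 − 0.2Q = 17.3 + 0.6Q → Q_m = 65.875.
Price P_m = 70 − 0.1·65.875 = 63.4125; MC(Q_m) = 17.3 + 0.6·65.875 = 56.825.
Competitive Q* = 75.2857, so ΔQ = 9.4107; wedge = 63.4125 − 56.825 = 6.5875.
Welfare loss = ½ × 9.4107 × 6.5875 = $31 thousand.

$31 thousand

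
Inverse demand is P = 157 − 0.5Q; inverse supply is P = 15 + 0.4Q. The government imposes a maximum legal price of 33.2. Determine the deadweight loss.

5672.83

Competitive equilibrium: 157 − 0.5Q = 15 + 0.4Q → Q* = 157.77778, P* = 78.11111.
At the ceiling P = 33.2, quantity supplied = (33.2 − 15)/0.4 = 45.5.
Willingness to pay at Q' = 45.5: 157 − 0.5·45.5 = 134.25.
ΔQ = 157.77778 − 45.5 = 112.27778; wedge = 134.25 − 33.2 = 101.05.
DWL = ½ × 112.27778 × 101.05 = 5672.83.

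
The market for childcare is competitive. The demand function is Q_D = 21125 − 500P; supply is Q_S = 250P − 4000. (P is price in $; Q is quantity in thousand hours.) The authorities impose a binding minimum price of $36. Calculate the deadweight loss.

$4687.50 thousand

In inverse form: demand P = 42.25 − 0.002Q, supply P = 16 + 0.004Q.
Competitive equilibrium: 42.25 − 0.002Q = 16 + 0.004Q → Q* = 4375, P* = 33.5.
At the floor P = 36, quantity demanded = (42.25 − 36)/0.002 = 3125.
Sellers' marginal cost at Q' = 3125: 16 + 0.004·3125 = 28.5.
ΔQ = 4375 − 3125 = 1250; wedge = 36 − 28.5 = 7.5.
Welfare loss = ½ × 1250 × 7.5 = $4687.50 thousand.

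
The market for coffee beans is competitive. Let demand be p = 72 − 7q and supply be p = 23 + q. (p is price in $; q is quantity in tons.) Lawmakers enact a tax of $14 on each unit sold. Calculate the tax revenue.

Competitive equilibrium: 72 − 7q = 23 + q → q* = 6.125, p* = 29.125.
With the tax, the buyer price exceeds the seller price by 14: (72 − 7q) − (23 + q) = 14 → q' = 4.375.
Tax revenue = 14 × 4.375 = $61.25.

$61.25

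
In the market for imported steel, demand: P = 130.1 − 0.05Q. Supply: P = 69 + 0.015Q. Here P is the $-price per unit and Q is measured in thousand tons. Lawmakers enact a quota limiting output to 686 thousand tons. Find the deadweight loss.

$2096.77 thousand

Competitive equilibrium: 130.1 − 0.05Q = 69 + 0.015Q → Q* = 940, P* = 83.1.
At Q = 686: demand price = 130.1 − 0.05·686 = 95.8; supply price = 69 + 0.015·686 = 79.29.
ΔQ = 940 − 686 = 254; wedge = 95.8 − 79.29 = 16.51.
DWL = ½ × 254 × 16.51 = $2096.77 thousand.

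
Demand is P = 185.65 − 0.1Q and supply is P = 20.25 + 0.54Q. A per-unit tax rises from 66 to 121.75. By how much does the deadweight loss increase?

8177.39

Competitive equilibrium: 185.65 − 0.1Q = 20.25 + 0.54Q → Q* = 258.4375, P* = 159.8063.
For a per-unit tax t: ΔQ = t/0.64, so DWL = ½·t·(t/0.64) = t²/1.28.
At t = 66: DWL = 3403.125. At t = 121.75: DWL = 11580.518.
Increase = 11580.518 − 3403.125 = 8177.39.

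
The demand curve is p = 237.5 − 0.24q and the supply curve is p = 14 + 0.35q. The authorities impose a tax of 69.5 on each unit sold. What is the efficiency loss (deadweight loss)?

Competitive equilibrium: 237.5 − 0.24q = 14 + 0.35q → q* = 378.81356, p* = 146.58475.
With the tax, the buyer price exceeds the seller price by 69.5: (237.5 − 0.24q) − (14 + 0.35q) = 69.5 → q' = 261.01695.
Δq = 378.81356 − 261.01695 = 117.79661; the wedge equals the tax, 69.5.
Welfare loss = ½ × 117.79661 × 69.5 = 4093.43.

4093.43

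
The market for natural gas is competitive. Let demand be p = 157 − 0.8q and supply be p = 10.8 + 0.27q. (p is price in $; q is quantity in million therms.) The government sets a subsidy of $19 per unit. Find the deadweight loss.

Competitive equilibrium: 157 − 0.8q = 10.8 + 0.27q → q* = 136.6355, p* = 47.6916.
The subsidy lowers effective supply by 19: p = 0.27q − 8.2.
New quantity: 157 − 0.8q = 0.27q − 8.2 → q' = 154.3925.
Overproduction Δq = 154.3925 − 136.6355 = 17.757; wedge = subsidy = 19.
Deadweight loss = ½ × 17.757 × 19 = $168.69 million.

$168.69 million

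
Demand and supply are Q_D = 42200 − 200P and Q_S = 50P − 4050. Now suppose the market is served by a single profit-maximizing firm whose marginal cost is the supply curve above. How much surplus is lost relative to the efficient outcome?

In inverse form: demand P = 211 − 0.005Q, supply P = 81 + 0.02Q.
Competitive equilibrium: 211 − 0.005Q = 81 + 0.02Q → Q* = 5200, P* = 185.
Marginal revenue: MR = 211 − 0.01Q. Set MR = MC: 211 − 0.01Q = 81 + 0.02Q → Q_m = 4333.33333.
Price P_m = 211 − 0.005·4333.33333 = 189.33333; MC(Q_m) = 81 + 0.02·4333.33333 = 167.66667.
Competitive Q* = 5200, so ΔQ = 866.66667; wedge = 189.33333 − 167.66667 = 21.66666.
Deadweight loss = ½ × 866.66667 × 21.66666 = 9388.89.

9388.89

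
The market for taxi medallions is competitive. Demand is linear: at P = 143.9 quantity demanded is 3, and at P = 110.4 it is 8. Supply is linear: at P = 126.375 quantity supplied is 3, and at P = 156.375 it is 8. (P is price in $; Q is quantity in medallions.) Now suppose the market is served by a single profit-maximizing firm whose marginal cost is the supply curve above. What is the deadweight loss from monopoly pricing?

Demand slope = (110.4 − 143.9)/(8 − 3) = −6.7, so P = 164 − 6.7Q.
Supply slope = (156.375 − 126.375)/(8 − 3) = 6, so P = 108.375 + 6Q.
Competitive equilibrium: 164 − 6.7Q = 108.375 + 6Q → Q* = 4.3799, P* = 134.6545.
Marginal revenue: MR = 164 − 13.4Q. Set MR = MC: 164 − 13.4Q = 108.375 + 6Q → Q_m = 2.8673.
Price P_m = 164 − 6.7·2.8673 = 144.7891; MC(Q_m) = 108.375 + 6·2.8673 = 125.5788.
Competitive Q* = 4.3799, so ΔQ = 1.5126; wedge = 144.7891 − 125.5788 = 19.2103.
DWL = ½ × 1.5126 × 19.2103 = $14.53.

$14.53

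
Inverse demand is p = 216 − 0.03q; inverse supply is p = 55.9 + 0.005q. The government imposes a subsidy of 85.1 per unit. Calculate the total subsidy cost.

596186.29

Competitive equilibrium: 216 − 0.03q = 55.9 + 0.005q → q* = 4574.2857, p* = 78.7714.
The subsidy lowers effective supply by 85.1: p = 0.005q − 29.2.
New quantity: 216 − 0.03q = 0.005q − 29.2 → q' = 7005.7143.
Total subsidy cost = 85.1 × 7005.7143 = 596186.29.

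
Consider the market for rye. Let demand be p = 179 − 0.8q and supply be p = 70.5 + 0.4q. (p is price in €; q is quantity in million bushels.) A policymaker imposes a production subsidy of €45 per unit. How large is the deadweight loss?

€843.75 million

Competitive equilibrium: 179 − 0.8q = 70.5 + 0.4q → q* = 90.4167, p* = 106.6667.
The subsidy lowers effective supply by 45: p = 25.5 + 0.4q.
New quantity: 179 − 0.8q = 25.5 + 0.4q → q' = 127.9167.
Overproduction Δq = 127.9167 − 90.4167 = 37.5; wedge = subsidy = 45.
The triangle = ½ × 37.5 × 45 = €843.75 million.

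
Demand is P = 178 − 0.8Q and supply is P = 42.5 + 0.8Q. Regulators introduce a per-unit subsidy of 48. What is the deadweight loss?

Competitive equilibrium: 178 − 0.8Q = 42.5 + 0.8Q → Q* = 84.6875, P* = 110.25.
The subsidy lowers effective supply by 48: P = 0.8Q − 5.5.
New quantity: 178 − 0.8Q = 0.8Q − 5.5 → Q' = 114.6875.
Overproduction ΔQ = 114.6875 − 84.6875 = 30; wedge = subsidy = 48.
Deadweight loss = ½ × 30 × 48 = 720.

720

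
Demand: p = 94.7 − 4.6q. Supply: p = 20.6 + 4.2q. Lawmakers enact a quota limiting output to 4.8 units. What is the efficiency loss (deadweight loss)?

57.67

Competitive equilibrium: 94.7 − 4.6q = 20.6 + 4.2q → q* = 8.4205, p* = 55.9659.
At q = 4.8: demand price = 94.7 − 4.6·4.8 = 72.62; supply price = 20.6 + 4.2·4.8 = 40.76.
Δq = 8.4205 − 4.8 = 3.6205; wedge = 72.62 − 40.76 = 31.86.
DWL = ½ × 3.6205 × 31.86 = 57.67.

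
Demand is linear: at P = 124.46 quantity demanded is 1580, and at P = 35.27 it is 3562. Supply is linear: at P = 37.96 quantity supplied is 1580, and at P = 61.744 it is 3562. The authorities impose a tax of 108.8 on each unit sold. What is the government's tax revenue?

129338.39

Demand slope = (35.27 − 124.46)/(3562 − 1580) = −0.045, so P = 195.56 − 0.045Q.
Supply slope = (61.744 − 37.96)/(3562 − 1580) = 0.012, so P = 19 + 0.012Q.
Competitive equilibrium: 195.56 − 0.045Q = 19 + 0.012Q → Q* = 3097.54386, P* = 56.17053.
With the tax, the buyer price exceeds the seller price by 108.8: (195.56 − 0.045Q) − (19 + 0.012Q) = 108.8 → Q' = 1188.77193.
Tax revenue = 108.8 × 1188.77193 = 129338.39.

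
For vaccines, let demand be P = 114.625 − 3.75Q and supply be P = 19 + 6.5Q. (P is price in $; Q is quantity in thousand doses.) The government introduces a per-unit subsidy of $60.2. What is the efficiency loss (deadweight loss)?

Competitive equilibrium: 114.625 − 3.75Q = 19 + 6.5Q → Q* = 9.3293, P* = 79.6402.
The subsidy lowers effective supply by 60.2: P = 6.5Q − 41.2.
New quantity: 114.625 − 3.75Q = 6.5Q − 41.2 → Q' = 15.2024.
Overproduction ΔQ = 15.2024 − 9.3293 = 5.8731; wedge = subsidy = 60.2.
Welfare loss = ½ × 5.8731 × 60.2 = $176.78 thousand.

$176.78 thousand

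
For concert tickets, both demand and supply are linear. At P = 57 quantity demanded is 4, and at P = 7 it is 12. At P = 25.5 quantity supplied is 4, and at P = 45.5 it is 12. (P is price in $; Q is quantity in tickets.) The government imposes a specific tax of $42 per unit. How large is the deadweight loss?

$100.80

Demand slope = (7 − 57)/(12 − 4) = −6.25, so P = 82 − 6.25Q.
Supply slope = (45.5 − 25.5)/(12 − 4) = 2.5, so P = 15.5 + 2.5Q.
Competitive equilibrium: 82 − 6.25Q = 15.5 + 2.5Q → Q* = 7.6, P* = 34.5.
With the tax, the buyer price exceeds the seller price by 42: (82 − 6.25Q) − (15.5 + 2.5Q) = 42 → Q' = 2.8.
ΔQ = 7.6 − 2.8 = 4.8; the wedge equals the tax, 42.
DWL = ½ × 4.8 × 42 = $100.80.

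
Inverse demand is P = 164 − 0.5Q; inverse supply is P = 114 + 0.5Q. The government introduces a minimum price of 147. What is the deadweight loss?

128

Competitive equilibrium: 164 − 0.5Q = 114 + 0.5Q → Q* = 50, P* = 139.
At the floor P = 147, quantity demanded = (164 − 147)/0.5 = 34.
Sellers' marginal cost at Q' = 34: 114 + 0.5·34 = 131.
ΔQ = 50 − 34 = 16; wedge = 147 − 131 = 16.
DWL = ½ × 16 × 16 = 128.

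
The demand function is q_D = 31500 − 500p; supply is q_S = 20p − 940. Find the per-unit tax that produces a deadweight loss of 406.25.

In inverse form: demand p = 63 − 0.002q, supply p = 47 + 0.05q.
Competitive equilibrium: 63 − 0.002q = 47 + 0.05q → q* = 307.6923, p* = 62.3846.
A tax t gives Δq = t/0.052 and wedge t, so DWL = t²/0.104.
t²/0.104 = 406.25 → t² = 42.25 → t = 6.5.

6.5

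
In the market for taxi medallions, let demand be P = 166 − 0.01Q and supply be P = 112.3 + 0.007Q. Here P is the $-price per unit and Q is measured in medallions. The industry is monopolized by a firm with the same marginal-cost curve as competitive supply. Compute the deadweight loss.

$11634.35

Competitive equilibrium: 166 − 0.01Q = 112.3 + 0.007Q → Q* = 3158.82353, P* = 134.41176.
Marginal revenue: MR = 166 − 0.02Q. Set MR = MC: 166 − 0.02Q = 112.3 + 0.007Q → Q_m = 1988.88889.
Price P_m = 166 − 0.01·1988.88889 = 146.11111; MC(Q_m) = 112.3 + 0.007·1988.88889 = 126.22222.
Competitive Q* = 3158.82353, so ΔQ = 1169.93464; wedge = 146.11111 − 126.22222 = 19.88889.
Deadweight loss = ½ × 1169.93464 × 19.88889 = $11634.35.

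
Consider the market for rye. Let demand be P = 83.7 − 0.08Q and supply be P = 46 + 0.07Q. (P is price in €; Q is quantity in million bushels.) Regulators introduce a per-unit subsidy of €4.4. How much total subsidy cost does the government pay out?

Competitive equilibrium: 83.7 − 0.08Q = 46 + 0.07Q → Q* = 251.3333, P* = 63.5933.
The subsidy lowers effective supply by 4.4: P = 41.6 + 0.07Q.
New quantity: 83.7 − 0.08Q = 41.6 + 0.07Q → Q' = 280.6667.
Total subsidy cost = 4.4 × 280.6667 = €1234.93 million.

€1234.93 million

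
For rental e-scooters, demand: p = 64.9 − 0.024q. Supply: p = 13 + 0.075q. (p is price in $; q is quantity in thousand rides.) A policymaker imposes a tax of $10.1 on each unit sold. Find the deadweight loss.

Competitive equilibrium: 64.9 − 0.024q = 13 + 0.075q → q* = 524.2424, p* = 52.3182.
With the tax, the buyer price exceeds the seller price by 10.1: (64.9 − 0.024q) − (13 + 0.075q) = 10.1 → q' = 422.2222.
Δq = 524.2424 − 422.2222 = 102.0202; the wedge equals the tax, 10.1.
DWL = ½ × 102.0202 × 10.1 = $515.20 thousand.

$515.20 thousand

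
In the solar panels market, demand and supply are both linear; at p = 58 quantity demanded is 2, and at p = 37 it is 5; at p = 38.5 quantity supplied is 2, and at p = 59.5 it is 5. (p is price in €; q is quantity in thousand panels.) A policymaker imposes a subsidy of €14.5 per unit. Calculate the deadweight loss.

Demand slope = (37 − 58)/(5 − 2) = −7, so p = 72 − 7q.
Supply slope = (59.5 − 38.5)/(5 − 2) = 7, so p = 24.5 + 7q.
Competitive equilibrium: 72 − 7q = 24.5 + 7q → q* = 3.3929, p* = 48.25.
The subsidy lowers effective supply by 14.5: p = 10 + 7q.
New quantity: 72 − 7q = 10 + 7q → q' = 4.4286.
Overproduction Δq = 4.4286 − 3.3929 = 1.0357; wedge = subsidy = 14.5.
Welfare loss = ½ × 1.0357 × 14.5 = €7.51 thousand.

€7.51 thousand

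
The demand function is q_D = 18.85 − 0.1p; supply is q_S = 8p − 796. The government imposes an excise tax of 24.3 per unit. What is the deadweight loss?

In inverse form: demand p = 188.5 − 10q, supply p = 99.5 + 0.125q.
Competitive equilibrium: 188.5 − 10q = 99.5 + 0.125q → q* = 8.7901, p* = 100.5988.
With the tax, the buyer price exceeds the seller price by 24.3: (188.5 − 10q) − (99.5 + 0.125q) = 24.3 → q' = 6.3901.
Δq = 8.7901 − 6.3901 = 2.4; the wedge equals the tax, 24.3.
DWL = ½ × 2.4 × 24.3 = 29.16.

29.16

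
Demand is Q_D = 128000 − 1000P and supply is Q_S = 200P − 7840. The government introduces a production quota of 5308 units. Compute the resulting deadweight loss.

270294.192

In inverse form: demand P = 128 − 0.001Q, supply P = 39.2 + 0.005Q.
Competitive equilibrium: 128 − 0.001Q = 39.2 + 0.005Q → Q* = 14800, P* = 113.2.
At Q = 5308: demand price = 128 − 0.001·5308 = 122.692; supply price = 39.2 + 0.005·5308 = 65.74.
ΔQ = 14800 − 5308 = 9492; wedge = 122.692 − 65.74 = 56.952.
Welfare loss = ½ × 9492 × 56.952 = 270294.192.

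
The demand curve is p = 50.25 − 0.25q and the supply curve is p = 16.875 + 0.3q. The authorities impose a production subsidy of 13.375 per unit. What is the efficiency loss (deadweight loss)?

Competitive equilibrium: 50.25 − 0.25q = 16.875 + 0.3q → q* = 60.6818, p* = 35.0795.
The subsidy lowers effective supply by 13.375: p = 3.5 + 0.3q.
New quantity: 50.25 − 0.25q = 3.5 + 0.3q → q' = 85.
Overproduction Δq = 85 − 60.6818 = 24.3182; wedge = subsidy = 13.375.
The triangle = ½ × 24.3182 × 13.375 = 162.63.

162.63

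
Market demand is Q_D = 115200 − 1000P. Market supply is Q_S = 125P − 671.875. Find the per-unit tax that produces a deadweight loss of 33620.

In inverse form: demand P = 115.2 − 0.001Q, supply P = 5.375 + 0.008Q.
Competitive equilibrium: 115.2 − 0.001Q = 5.375 + 0.008Q → Q* = 12202.7778, P* = 102.9972.
A tax t gives ΔQ = t/0.009 and wedge t, so DWL = t²/0.018.
t²/0.018 = 33620 → t² = 605.16 → t = 24.6.

24.6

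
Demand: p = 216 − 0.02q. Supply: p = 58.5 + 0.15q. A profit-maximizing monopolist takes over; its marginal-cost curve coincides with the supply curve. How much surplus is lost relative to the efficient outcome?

808.42

Competitive equilibrium: 216 − 0.02q = 58.5 + 0.15q → q* = 926.4706, p* = 197.4706.
Marginal revenue: MR = 216 − 0.04q. Set MR = MC: 216 − 0.04q = 58.5 + 0.15q → q_m = 828.9474.
Price p_m = 216 − 0.02·828.9474 = 199.4211; MC(q_m) = 58.5 + 0.15·828.9474 = 182.8421.
Competitive q* = 926.4706, so Δq = 97.5232; wedge = 199.4211 − 182.8421 = 16.579.
The triangle = ½ × 97.5232 × 16.579 = 808.42.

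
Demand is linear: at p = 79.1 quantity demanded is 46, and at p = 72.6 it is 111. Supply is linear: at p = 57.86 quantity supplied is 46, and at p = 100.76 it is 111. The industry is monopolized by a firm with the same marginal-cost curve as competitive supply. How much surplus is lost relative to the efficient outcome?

Demand slope = (72.6 − 79.1)/(111 − 46) = −0.1, so p = 83.7 − 0.1q.
Supply slope = (100.76 − 57.86)/(111 − 46) = 0.66, so p = 27.5 + 0.66q.
Competitive equilibrium: 83.7 − 0.1q = 27.5 + 0.66q → q* = 73.9474, p* = 76.3053.
Marginal revenue: MR = 83.7 − 0.2q. Set MR = MC: 83.7 − 0.2q = 27.5 + 0.66q → q_m = 65.3488.
Price p_m = 83.7 − 0.1·65.3488 = 77.1651; MC(q_m) = 27.5 + 0.66·65.3488 = 70.6302.
Competitive q* = 73.9474, so Δq = 8.5986; wedge = 77.1651 − 70.6302 = 6.5349.
The triangle = ½ × 8.5986 × 6.5349 = 28.10.

28.10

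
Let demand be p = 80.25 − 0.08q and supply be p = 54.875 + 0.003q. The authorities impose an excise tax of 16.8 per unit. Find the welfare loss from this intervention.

1700.24

Competitive equilibrium: 80.25 − 0.08q = 54.875 + 0.003q → q* = 305.7229, p* = 55.7922.
With the tax, the buyer price exceeds the seller price by 16.8: (80.25 − 0.08q) − (54.875 + 0.003q) = 16.8 → q' = 103.3133.
Δq = 305.7229 − 103.3133 = 202.4096; the wedge equals the tax, 16.8.
DWL = ½ × 202.4096 × 16.8 = 1700.24.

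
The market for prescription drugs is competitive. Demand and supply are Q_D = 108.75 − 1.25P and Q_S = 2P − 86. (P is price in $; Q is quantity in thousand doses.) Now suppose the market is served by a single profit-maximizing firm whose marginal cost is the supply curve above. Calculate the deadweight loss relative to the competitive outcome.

In inverse form: demand P = 87 − 0.8Q, supply P = 43 + 0.5Q.
Competitive equilibrium: 87 − 0.8Q = 43 + 0.5Q → Q* = 33.8462, P* = 59.9231.
Marginal revenue: MR = 87 − 1.6Q. Set MR = MC: 87 − 1.6Q = 43 + 0.5Q → Q_m = 20.9524.
Price P_m = 87 − 0.8·20.9524 = 70.2381; MC(Q_m) = 43 + 0.5·20.9524 = 53.4762.
Competitive Q* = 33.8462, so ΔQ = 12.8938; wedge = 70.2381 − 53.4762 = 16.7619.
DWL = ½ × 12.8938 × 16.7619 = $108.06 thousand.

$108.06 thousand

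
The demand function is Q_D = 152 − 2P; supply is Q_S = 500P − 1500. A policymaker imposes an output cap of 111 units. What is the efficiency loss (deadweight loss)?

297.34

In inverse form: demand P = 76 − 0.5Q, supply P = 3 + 0.002Q.
Competitive equilibrium: 76 − 0.5Q = 3 + 0.002Q → Q* = 145.4183, P* = 3.2908.
At Q = 111: demand price = 76 − 0.5·111 = 20.5; supply price = 3 + 0.002·111 = 3.222.
ΔQ = 145.4183 − 111 = 34.4183; wedge = 20.5 − 3.222 = 17.278.
The triangle = ½ × 34.4183 × 17.278 = 297.34.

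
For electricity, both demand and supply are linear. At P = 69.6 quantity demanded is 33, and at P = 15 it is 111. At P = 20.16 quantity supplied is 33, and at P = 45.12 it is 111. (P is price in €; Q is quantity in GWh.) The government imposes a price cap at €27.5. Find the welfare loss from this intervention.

€332.49

Demand slope = (15 − 69.6)/(111 − 33) = −0.7, so P = 92.7 − 0.7Q.
Supply slope = (45.12 − 20.16)/(111 − 33) = 0.32, so P = 9.6 + 0.32Q.
Competitive equilibrium: 92.7 − 0.7Q = 9.6 + 0.32Q → Q* = 81.4706, P* = 35.6706.
At the ceiling P = 27.5, quantity supplied = (27.5 − 9.6)/0.32 = 55.9375.
Willingness to pay at Q' = 55.9375: 92.7 − 0.7·55.9375 = 53.5438.
ΔQ = 81.4706 − 55.9375 = 25.5331; wedge = 53.5438 − 27.5 = 26.0438.
Welfare loss = ½ × 25.5331 × 26.0438 = €332.49.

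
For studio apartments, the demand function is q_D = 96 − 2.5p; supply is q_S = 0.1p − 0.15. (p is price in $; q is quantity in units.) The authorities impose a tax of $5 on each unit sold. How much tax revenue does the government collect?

$15.34

In inverse form: demand p = 38.4 − 0.4q, supply p = 1.5 + 10q.
Competitive equilibrium: 38.4 − 0.4q = 1.5 + 10q → q* = 3.5481, p* = 36.9808.
With the tax, the buyer price exceeds the seller price by 5: (38.4 − 0.4q) − (1.5 + 10q) = 5 → q' = 3.0673.
Tax revenue = 5 × 3.0673 = $15.34.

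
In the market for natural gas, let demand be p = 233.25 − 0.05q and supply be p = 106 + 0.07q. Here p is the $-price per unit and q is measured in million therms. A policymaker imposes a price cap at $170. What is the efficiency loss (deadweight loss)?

Competitive equilibrium: 233.25 − 0.05q = 106 + 0.07q → q* = 1060.41667, p* = 180.22917.
At the ceiling p = 170, quantity supplied = (170 − 106)/0.07 = 914.28571.
Willingness to pay at q' = 914.28571: 233.25 − 0.05·914.28571 = 187.53571.
Δq = 1060.41667 − 914.28571 = 146.13096; wedge = 187.53571 − 170 = 17.53571.
Welfare loss = ½ × 146.13096 × 17.53571 = $1281.26 million.

$1281.26 million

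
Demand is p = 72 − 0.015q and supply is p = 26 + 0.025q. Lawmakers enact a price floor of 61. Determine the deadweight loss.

Competitive equilibrium: 72 − 0.015q = 26 + 0.025q → q* = 1150, p* = 54.75.
At the floor p = 61, quantity demanded = (72 − 61)/0.015 = 733.33333.
Sellers' marginal cost at q' = 733.33333: 26 + 0.025·733.33333 = 44.33333.
Δq = 1150 − 733.33333 = 416.66667; wedge = 61 − 44.33333 = 16.66667.
DWL = ½ × 416.66667 × 16.66667 = 3472.22.

3472.22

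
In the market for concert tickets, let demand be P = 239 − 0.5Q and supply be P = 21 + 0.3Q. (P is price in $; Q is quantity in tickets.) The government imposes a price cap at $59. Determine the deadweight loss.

$8506.94

Competitive equilibrium: 239 − 0.5Q = 21 + 0.3Q → Q* = 272.5, P* = 102.75.
At the ceiling P = 59, quantity supplied = (59 − 21)/0.3 = 126.6667.
Willingness to pay at Q' = 126.6667: 239 − 0.5·126.6667 = 175.6667.
ΔQ = 272.5 − 126.6667 = 145.8333; wedge = 175.6667 − 59 = 116.6667.
Deadweight loss = ½ × 145.8333 × 116.6667 = $8506.94.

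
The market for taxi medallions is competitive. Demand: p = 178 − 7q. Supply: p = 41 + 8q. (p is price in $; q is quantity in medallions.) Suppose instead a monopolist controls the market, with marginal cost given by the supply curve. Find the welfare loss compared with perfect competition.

$63.34

Competitive equilibrium: 178 − 7q = 41 + 8q → q* = 9.1333, p* = 114.0667.
Marginal revenue: MR = 178 − 14q. Set MR = MC: 178 − 14q = 41 + 8q → q_m = 6.2273.
Price p_m = 178 − 7·6.2273 = 134.4089; MC(q_m) = 41 + 8·6.2273 = 90.8184.
Competitive q* = 9.1333, so Δq = 2.906; wedge = 134.4089 − 90.8184 = 43.5905.
The triangle = ½ × 2.906 × 43.5905 = $63.34.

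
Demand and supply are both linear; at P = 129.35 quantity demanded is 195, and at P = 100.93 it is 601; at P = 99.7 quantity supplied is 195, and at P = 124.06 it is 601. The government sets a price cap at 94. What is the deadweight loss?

Demand slope = (100.93 − 129.35)/(601 − 195) = −0.07, so P = 143 − 0.07Q.
Supply slope = (124.06 − 99.7)/(601 − 195) = 0.06, so P = 88 + 0.06Q.
Competitive equilibrium: 143 − 0.07Q = 88 + 0.06Q → Q* = 423.07692, P* = 113.38462.
At the ceiling P = 94, quantity supplied = (94 − 88)/0.06 = 100.
Willingness to pay at Q' = 100: 143 − 0.07·100 = 136.
ΔQ = 423.07692 − 100 = 323.07692; wedge = 136 − 94 = 42.
The triangle = ½ × 323.07692 × 42 = 6784.62.

6784.62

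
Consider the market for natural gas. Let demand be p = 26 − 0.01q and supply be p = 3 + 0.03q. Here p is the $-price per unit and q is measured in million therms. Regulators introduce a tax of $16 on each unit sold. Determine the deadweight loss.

$3200 million

Competitive equilibrium: 26 − 0.01q = 3 + 0.03q → q* = 575, p* = 20.25.
With the tax, the buyer price exceeds the seller price by 16: (26 − 0.01q) − (3 + 0.03q) = 16 → q' = 175.
Δq = 575 − 175 = 400; the wedge equals the tax, 16.
Welfare loss = ½ × 400 × 16 = $3200 million.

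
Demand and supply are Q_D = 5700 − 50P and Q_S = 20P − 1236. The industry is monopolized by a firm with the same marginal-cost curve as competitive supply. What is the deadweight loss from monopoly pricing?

In inverse form: demand P = 114 − 0.02Q, supply P = 61.8 + 0.05Q.
Competitive equilibrium: 114 − 0.02Q = 61.8 + 0.05Q → Q* = 745.7143, P* = 99.0857.
Marginal revenue: MR = 114 − 0.04Q. Set MR = MC: 114 − 0.04Q = 61.8 + 0.05Q → Q_m = 580.
Price P_m = 114 − 0.02·580 = 102.4; MC(Q_m) = 61.8 + 0.05·580 = 90.8.
Competitive Q* = 745.7143, so ΔQ = 165.7143; wedge = 102.4 − 90.8 = 11.6.
DWL = ½ × 165.7143 × 11.6 = 961.14.

961.14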